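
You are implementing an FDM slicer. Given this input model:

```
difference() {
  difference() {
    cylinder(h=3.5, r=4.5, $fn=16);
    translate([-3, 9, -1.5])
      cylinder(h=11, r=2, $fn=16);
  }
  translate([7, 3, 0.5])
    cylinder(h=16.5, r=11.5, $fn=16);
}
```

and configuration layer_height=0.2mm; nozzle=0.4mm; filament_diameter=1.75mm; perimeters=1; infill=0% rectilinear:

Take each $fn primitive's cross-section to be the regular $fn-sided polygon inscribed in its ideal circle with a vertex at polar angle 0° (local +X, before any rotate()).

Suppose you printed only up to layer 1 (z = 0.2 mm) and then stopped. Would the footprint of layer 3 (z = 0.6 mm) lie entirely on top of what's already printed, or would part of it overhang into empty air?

Compare the two slices. At z = 0.2: the r=4.5 cylinder contributes a regular 16-gon of circumradius 4.5 (area = (16/2)·4.500²·sin(360°/16) = 61.99 mm²); the r=2 cylinder at (-3, 9) gives a regular 16-gon of circumradius 2 (constant along its height) (area = (16/2)·2.000²·sin(360°/16) = 12.25 mm²); After the difference (first − rest): starting from the r=4.5 cylinder (61.99 mm²), the r=2 cylinder at (-3, 9) misses the remaining region (no effect) — area = 61.99 mm²; the cylinder at (7, 3) does not reach this height (z outside [0.5, 17]); After the difference (first − rest): none of the subtracted shapes is present at this height, so the result so far is unchanged — area = 61.99 mm². At z = 0.6: the cylinder: section is a regular 16-gon, circumradius r=4.5 (area = (16/2)·4.500²·sin(360°/16) = 61.99 mm²); the cylinder at (-3, 9): section is a regular 16-gon, circumradius r=2 (area = (16/2)·2.000²·sin(360°/16) = 12.25 mm²); After the difference (first − rest): starting from the r=4.5 cylinder (61.99 mm²), the r=2 cylinder at (-3, 9) misses the remaining region (no effect) — area = 61.99 mm²; the r=11.5 cylinder at (7, 3) gives a regular 16-gon of circumradius 11.5 (constant along its height) (area = (16/2)·11.500²·sin(360°/16) = 404.88 mm²); After the difference (first − rest): starting from the result so far (61.99 mm²), the r=11.5 cylinder at (7, 3) partially overlaps it — only the 59.07 mm² overlap (of its 404.88 mm²) is removed, clipping the outline — area = 2.93 mm². Checking containment: the cross-section at z = 0.6 is a subset of the cross-section at z = 0.2.

entirely on top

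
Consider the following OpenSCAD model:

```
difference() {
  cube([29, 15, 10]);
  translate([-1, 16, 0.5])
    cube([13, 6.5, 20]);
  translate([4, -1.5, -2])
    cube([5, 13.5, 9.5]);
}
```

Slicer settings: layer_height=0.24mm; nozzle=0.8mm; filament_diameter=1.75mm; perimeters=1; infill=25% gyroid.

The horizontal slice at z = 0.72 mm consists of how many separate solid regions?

1

At z = 0.72 mm: the cube (footprint 29×15) is included at this height; the 13×6.5 cube at (-1, 16) contributes its full rectangle; the cube at (4, -1.5) (footprint 5×13.5) is included at this height; After the difference (first − rest): starting from the 29×15 cube, the 13×6.5 cube at (-1, 16) misses the remaining region (no effect); the 5×13.5 cube at (4, -1.5) partially overlaps it — only the 60.00 mm² overlap (of its 67.50 mm²) is removed, clipping the outline — 1 connected region. The result has 1 disconnected region.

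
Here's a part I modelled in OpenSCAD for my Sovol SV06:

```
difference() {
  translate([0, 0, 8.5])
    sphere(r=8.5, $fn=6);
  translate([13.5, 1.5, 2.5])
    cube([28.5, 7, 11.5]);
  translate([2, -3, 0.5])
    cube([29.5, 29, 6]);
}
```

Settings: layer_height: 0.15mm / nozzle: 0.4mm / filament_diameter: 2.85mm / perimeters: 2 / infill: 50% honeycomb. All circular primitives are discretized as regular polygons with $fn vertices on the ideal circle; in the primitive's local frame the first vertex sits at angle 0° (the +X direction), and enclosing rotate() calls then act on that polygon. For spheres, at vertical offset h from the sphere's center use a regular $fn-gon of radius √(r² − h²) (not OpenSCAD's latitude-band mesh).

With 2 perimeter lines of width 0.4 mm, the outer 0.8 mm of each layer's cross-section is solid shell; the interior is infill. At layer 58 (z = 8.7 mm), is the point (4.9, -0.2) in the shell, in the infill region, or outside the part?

At z = 8.7 mm: the r=8.5 sphere slices to a regular 6-gon of circumradius 8.498 (√(r²−h²) with h=0.2 from center); the 28.5×7 cube at (13.5, 1.5) contributes its full rectangle; the cube at (2, -3) is not intersected at this z (z outside [0.5, 6.5]); After the difference (first − rest): starting from the r=8.5 sphere, the 28.5×7 cube at (13.5, 1.5) misses the remaining region (no effect) — 1 connected region. Overall, the cross-section is a single solid region. The nearest boundary edge runs (8.50, 0.00)→(4.25, -7.36); distance from the point to it = 3.02 mm. The point is inside the cross-section and 3.02 mm from the nearest boundary — more than the 0.8 mm shell width (2 × 0.4), so it's in the infill interior.

infill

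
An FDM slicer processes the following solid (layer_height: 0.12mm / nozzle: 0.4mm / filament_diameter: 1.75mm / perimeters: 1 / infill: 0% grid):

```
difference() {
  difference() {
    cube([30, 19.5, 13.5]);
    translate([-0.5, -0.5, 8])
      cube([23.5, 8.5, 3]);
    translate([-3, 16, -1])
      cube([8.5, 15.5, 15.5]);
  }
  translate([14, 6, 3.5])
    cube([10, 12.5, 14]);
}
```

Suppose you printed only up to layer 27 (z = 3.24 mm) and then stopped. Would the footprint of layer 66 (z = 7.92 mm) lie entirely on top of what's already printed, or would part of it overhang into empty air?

entirely on top

Compare the two slices. At z = 3.24: the cube is present — its section is the full 30×19.5 rectangle (area 585.00 mm²); the cube at (-0.5, -0.5) does not reach this height (z outside [8, 11]); the cube at (-3, 16) is present — its section is the full 8.5×15.5 rectangle (area 131.75 mm²); After the difference (first − rest): starting from the 30×19.5 cube (585.00 mm²), the 8.5×15.5 cube at (-3, 16) partially overlaps it — only the 19.25 mm² overlap (of its 131.75 mm²) is removed, clipping the outline — area = 565.75 mm²; the cube at (14, 6) is not intersected at this z (z outside [3.5, 17.5]); After the difference (first − rest): none of the subtracted shapes is present at this height, so that combined region is unchanged — area = 565.75 mm². At z = 7.92: the 30×19.5 cube contributes its full rectangle (area 585.00 mm²); the cube at (-0.5, -0.5) does not reach this height (z outside [8, 11]); the cube at (-3, 16) (footprint 8.5×15.5) is included at this height (area 131.75 mm²); Subtracting the remaining from the first: starting from the 30×19.5 cube (585.00 mm²), the 8.5×15.5 cube at (-3, 16) partially overlaps it — only the 19.25 mm² overlap (of its 131.75 mm²) is removed, clipping the outline — area = 565.75 mm²; the 10×12.5 cube at (14, 6) contributes its full rectangle (area 125.00 mm²); After the difference (first − rest): starting from the result so far (565.75 mm²), the 10×12.5 cube at (14, 6) lies wholly inside it (removes its full 125.00 mm² and its 45.00 mm outline becomes a hole wall) — area = 440.75 mm². Checking containment: the cross-section at z = 7.92 is a subset of the cross-section at z = 3.24.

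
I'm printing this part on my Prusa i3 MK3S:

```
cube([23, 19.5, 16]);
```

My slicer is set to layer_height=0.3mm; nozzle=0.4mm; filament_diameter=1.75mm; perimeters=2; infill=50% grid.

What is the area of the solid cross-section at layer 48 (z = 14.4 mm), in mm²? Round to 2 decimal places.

At z = 14.4 mm: the cube (footprint 23×19.5) is included at this height (area 448.50 mm²). Overall, the cross-section is a single solid region. Net area = 448.50 mm².

448.50 mm²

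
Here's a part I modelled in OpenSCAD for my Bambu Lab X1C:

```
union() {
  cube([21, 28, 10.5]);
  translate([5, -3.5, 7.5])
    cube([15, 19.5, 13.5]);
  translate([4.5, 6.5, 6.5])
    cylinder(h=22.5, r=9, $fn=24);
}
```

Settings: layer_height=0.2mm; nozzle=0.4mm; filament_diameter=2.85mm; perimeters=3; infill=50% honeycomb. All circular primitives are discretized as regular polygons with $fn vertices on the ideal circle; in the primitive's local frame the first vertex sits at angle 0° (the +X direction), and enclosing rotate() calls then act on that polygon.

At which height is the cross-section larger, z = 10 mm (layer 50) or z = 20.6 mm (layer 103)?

Layer 50 (z = 10): the cube (footprint 21×28) is included at this height (area 588.00 mm²); the cube at (5, -3.5) (footprint 15×19.5) is included at this height (area 292.50 mm²); the r=9 cylinder at (4.5, 6.5) gives a regular 24-gon of circumradius 9 (constant along its height) (area = (24/2)·9.000²·sin(360°/24) = 251.57 mm²); Merging all regions: the regions partially overlap — summed areas 1132.07 mm² minus the doubly-counted overlap 432.30 mm² gives 699.77 mm² — area = 699.77 mm². So its area = 699.77 mm². Layer 103 (z = 20.6): the cube is absent (z outside [0, 10.5]); the 15×19.5 cube at (5, -3.5) contributes its full rectangle (area 292.50 mm²); the r=9 cylinder at (4.5, 6.5) contributes a regular 24-gon of circumradius 9 (area = (24/2)·9.000²·sin(360°/24) = 251.57 mm²); Taking the union: the regions partially overlap — summed areas 544.07 mm² minus the doubly-counted overlap 116.82 mm² gives 427.25 mm² — area = 427.25 mm². So its area = 427.25 mm². Layer 50 is larger (699.77 vs 427.25 mm²).

layer 50 (z = 10 mm)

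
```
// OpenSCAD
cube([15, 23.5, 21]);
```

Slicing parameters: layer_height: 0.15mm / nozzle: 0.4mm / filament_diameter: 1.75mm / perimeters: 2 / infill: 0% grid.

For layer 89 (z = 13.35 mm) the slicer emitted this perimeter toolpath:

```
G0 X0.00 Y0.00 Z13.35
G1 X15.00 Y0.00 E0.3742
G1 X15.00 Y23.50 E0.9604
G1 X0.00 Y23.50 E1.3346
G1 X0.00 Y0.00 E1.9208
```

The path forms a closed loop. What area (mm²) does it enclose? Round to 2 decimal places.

352.50 mm²

Apply the shoelace formula to the sequence of (X, Y) vertices; enclosed area = 352.50 mm².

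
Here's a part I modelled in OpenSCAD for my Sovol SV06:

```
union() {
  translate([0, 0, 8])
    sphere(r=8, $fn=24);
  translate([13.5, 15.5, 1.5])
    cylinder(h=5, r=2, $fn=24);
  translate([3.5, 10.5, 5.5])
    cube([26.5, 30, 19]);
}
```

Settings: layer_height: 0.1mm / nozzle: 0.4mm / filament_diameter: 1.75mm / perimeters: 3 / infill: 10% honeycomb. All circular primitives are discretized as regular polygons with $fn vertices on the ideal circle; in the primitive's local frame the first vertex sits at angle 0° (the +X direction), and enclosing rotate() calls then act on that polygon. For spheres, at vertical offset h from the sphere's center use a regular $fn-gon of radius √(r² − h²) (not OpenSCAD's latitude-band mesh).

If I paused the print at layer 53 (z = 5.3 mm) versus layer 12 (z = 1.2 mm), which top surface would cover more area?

layer 53 (z = 5.3 mm)

Layer 53 (z = 5.3): the r=8 sphere slices to a regular 24-gon of circumradius 7.531 (√(r²−h²) with h=2.7 from center) (area = (24/2)·7.531²·sin(360°/24) = 176.13 mm²); the cylinder at (13.5, 15.5): section is a regular 24-gon, circumradius r=2 (area = (24/2)·2.000²·sin(360°/24) = 12.42 mm²); the cube at (3.5, 10.5) does not reach this height (z outside [5.5, 24.5]); Taking the union: the 2 present regions are separate (no shared area or edge), so areas and boundary lengths simply add and each stays a separate island — area = 188.55 mm². So its area = 188.55 mm². Layer 12 (z = 1.2): the r=8 sphere contributes a regular 24-gon of circumradius √(8²−6.8²) = 4.214 (area = (24/2)·4.214²·sin(360°/24) = 55.16 mm²); the cylinder at (13.5, 15.5) does not reach this height (z outside [1.5, 6.5]); the cube at (3.5, 10.5) does not reach this height (z outside [5.5, 24.5]); Taking the union: only the r=8 sphere is present, so the union is just that shape — area = 55.16 mm². So its area = 55.16 mm². Layer 53 is larger (188.55 vs 55.16 mm²).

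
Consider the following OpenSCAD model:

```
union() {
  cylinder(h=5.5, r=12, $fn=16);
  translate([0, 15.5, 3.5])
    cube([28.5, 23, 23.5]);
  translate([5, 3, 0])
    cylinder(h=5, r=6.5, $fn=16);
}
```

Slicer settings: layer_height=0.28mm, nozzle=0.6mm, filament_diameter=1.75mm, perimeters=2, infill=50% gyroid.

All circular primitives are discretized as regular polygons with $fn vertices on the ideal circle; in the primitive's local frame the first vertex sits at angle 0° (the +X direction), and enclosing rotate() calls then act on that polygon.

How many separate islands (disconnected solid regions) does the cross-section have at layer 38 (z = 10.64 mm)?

1

At z = 10.64 mm: the cylinder is absent (z outside [0, 5.5]); the cube at (0, 15.5) (footprint 28.5×23) is included at this height; the cylinder at (5, 3) does not reach this height (z outside [0, 5]); Merging all regions: only the 28.5×23 cube at (0, 15.5) is present, so the union is just that shape — 1 connected region. Overall, the cross-section is a single solid region. Island count = 1.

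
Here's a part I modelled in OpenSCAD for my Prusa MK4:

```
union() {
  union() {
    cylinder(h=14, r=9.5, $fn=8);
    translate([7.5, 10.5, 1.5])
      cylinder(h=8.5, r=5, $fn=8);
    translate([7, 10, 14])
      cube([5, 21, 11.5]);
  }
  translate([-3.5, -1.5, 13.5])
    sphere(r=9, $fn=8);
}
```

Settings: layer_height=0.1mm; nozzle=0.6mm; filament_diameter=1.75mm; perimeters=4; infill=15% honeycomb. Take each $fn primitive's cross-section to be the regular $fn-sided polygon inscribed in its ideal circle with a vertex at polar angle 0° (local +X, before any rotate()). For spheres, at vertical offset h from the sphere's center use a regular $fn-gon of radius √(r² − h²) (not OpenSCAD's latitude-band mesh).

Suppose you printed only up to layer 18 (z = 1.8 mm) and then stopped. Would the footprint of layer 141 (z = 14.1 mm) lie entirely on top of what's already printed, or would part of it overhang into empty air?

Compare the two slices. At z = 1.8: the r=9.5 cylinder contributes a regular 8-gon of circumradius 9.5 (area = (8/2)·9.500²·sin(360°/8) = 255.27 mm²); the r=5 cylinder at (7.5, 10.5) contributes a regular 8-gon of circumradius 5 (area = (8/2)·5.000²·sin(360°/8) = 70.71 mm²); the cube at (7, 10) is absent (z outside [14, 25.5]); Merging all regions: the regions partially overlap — summed areas 325.98 mm² minus the doubly-counted overlap 2.86 mm² gives 323.12 mm² — area = 323.12 mm²; the sphere at (-3.5, -1.5) does not reach this height (|z−center|=11.700 > r=9); Combining (union): only the result so far is present, so the union is just that shape — area = 323.12 mm². At z = 14.1: the cylinder is absent (z outside [0, 14]); the cylinder at (7.5, 10.5) is absent (z outside [1.5, 10]); the 5×21 cube at (7, 10) contributes its full rectangle (area 105.00 mm²); Merging all regions: only the 5×21 cube at (7, 10) is present, so the union is just that shape — area = 105.00 mm²; the r=9 sphere at (-3.5, -1.5) contributes a regular 8-gon of circumradius √(9²−0.6²) = 8.980 (area = (8/2)·8.980²·sin(360°/8) = 228.08 mm²); Taking the union: the 2 present regions are separate (no shared area or edge), so areas and boundary lengths simply add and each stays a separate island — area = 333.08 mm². Checking containment: at z = 14.1 the cross-section extends beyond the z = 1.8 cross-section by about 135.99 mm².

part overhangs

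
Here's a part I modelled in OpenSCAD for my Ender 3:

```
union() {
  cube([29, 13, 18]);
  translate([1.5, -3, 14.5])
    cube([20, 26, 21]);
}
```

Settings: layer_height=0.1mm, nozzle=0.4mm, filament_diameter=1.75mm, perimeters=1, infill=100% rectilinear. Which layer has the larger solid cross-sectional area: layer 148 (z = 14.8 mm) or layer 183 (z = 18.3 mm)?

Layer 148 (z = 14.8): the cube is present — its section is the full 29×13 rectangle (area 377.00 mm²); the cube at (1.5, -3) is present — its section is the full 20×26 rectangle (area 520.00 mm²); Taking the union: the regions partially overlap — summed areas 897.00 mm² minus the doubly-counted overlap 260.00 mm² gives 637.00 mm² — area = 637.00 mm². So its area = 637.00 mm². Layer 183 (z = 18.3): the cube is absent (z outside [0, 18]); the cube at (1.5, -3) is present — its section is the full 20×26 rectangle (area 520.00 mm²); Merging all regions: only the 20×26 cube at (1.5, -3) is present, so the union is just that shape — area = 520.00 mm². So its area = 520.00 mm². Layer 148 is larger (637.00 vs 520.00 mm²).

layer 148 (z = 14.8 mm)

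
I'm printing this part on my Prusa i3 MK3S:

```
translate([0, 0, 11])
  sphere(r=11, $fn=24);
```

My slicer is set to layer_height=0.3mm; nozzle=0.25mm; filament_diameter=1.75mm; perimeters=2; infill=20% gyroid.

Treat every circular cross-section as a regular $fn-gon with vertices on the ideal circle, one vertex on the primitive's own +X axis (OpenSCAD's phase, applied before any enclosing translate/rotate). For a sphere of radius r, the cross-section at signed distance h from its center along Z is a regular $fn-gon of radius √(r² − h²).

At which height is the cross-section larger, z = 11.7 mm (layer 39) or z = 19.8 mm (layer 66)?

layer 39 (z = 11.7 mm)

Layer 39 (z = 11.7): the r=11 sphere contributes a regular 24-gon of circumradius √(11²−0.7²) = 10.978 (area = (24/2)·10.978²·sin(360°/24) = 374.28 mm²). So its area = 374.28 mm². Layer 66 (z = 19.8): the r=11 sphere contributes a regular 24-gon of circumradius √(11²−8.8²) = 6.600 (area = (24/2)·6.600²·sin(360°/24) = 135.29 mm²). So its area = 135.29 mm². Layer 39 is larger (374.28 vs 135.29 mm²).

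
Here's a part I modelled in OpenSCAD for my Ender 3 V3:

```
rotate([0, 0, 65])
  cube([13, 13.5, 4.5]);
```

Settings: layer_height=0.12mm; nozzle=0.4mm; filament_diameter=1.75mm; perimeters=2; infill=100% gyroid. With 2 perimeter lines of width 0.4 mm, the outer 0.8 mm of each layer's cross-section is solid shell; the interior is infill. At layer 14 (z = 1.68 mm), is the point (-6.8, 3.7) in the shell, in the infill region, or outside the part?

shell

At z = 1.68 mm: the 13×13.5 cube contributes its full rectangle; (rotated 65° about Z; rotation is an isometry so areas/perimeters/island counts are preserved). Overall, the cross-section is a single solid region. Undo the 65° rotation: the query point maps to (0.480, 7.727) in the un-rotated model frame. The nearest boundary edge runs (0.00, 13.50)→(0.00, 0.00); distance from the point to it = 0.48 mm. The point is inside the cross-section, 0.48 mm from the nearest boundary — within the 0.8 mm shell band (2 × 0.4).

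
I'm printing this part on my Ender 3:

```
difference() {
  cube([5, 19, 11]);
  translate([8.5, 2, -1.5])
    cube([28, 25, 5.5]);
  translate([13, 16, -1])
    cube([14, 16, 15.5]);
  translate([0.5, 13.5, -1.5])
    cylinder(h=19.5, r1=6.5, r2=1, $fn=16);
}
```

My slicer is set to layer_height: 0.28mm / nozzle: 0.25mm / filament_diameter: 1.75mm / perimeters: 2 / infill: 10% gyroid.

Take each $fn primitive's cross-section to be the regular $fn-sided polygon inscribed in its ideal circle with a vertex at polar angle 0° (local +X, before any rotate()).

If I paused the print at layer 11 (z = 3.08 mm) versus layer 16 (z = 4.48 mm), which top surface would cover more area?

Layer 11 (z = 3.08): the cube is present — its section is the full 5×19 rectangle (area 95.00 mm²); the cube at (8.5, 2) is present — its section is the full 28×25 rectangle (area 700.00 mm²); the 14×16 cube at (13, 16) contributes its full rectangle (area 224.00 mm²); the cone at (0.5, 13.5) contributes a regular 16-gon of circumradius 5.208 (interpolated between r1=6.5 and r2=1 at t=0.235) (area = (16/2)·5.208²·sin(360°/16) = 83.04 mm²); Subtracting the remaining from the first: starting from the 5×19 cube (95.00 mm²), the 28×25 cube at (8.5, 2) misses the remaining region (no effect); the 14×16 cube at (13, 16) misses the remaining region (no effect); the cone at (0.5, 13.5) partially overlaps it — only the 44.50 mm² overlap (of its 83.04 mm²) is removed, clipping the outline — area = 50.50 mm². So its area = 50.50 mm². Layer 16 (z = 4.48): the cube (footprint 5×19) is included at this height (area 95.00 mm²); the cube at (8.5, 2) is absent (z outside [-1.5, 4]); the 14×16 cube at (13, 16) contributes its full rectangle (area 224.00 mm²); the cone at (0.5, 13.5) (r1=6.5→r2=1) has section circumradius 4.813 here — a regular 16-gon (area = (16/2)·4.813²·sin(360°/16) = 70.93 mm²); Taking the first minus the rest: starting from the 5×19 cube (95.00 mm²), the 14×16 cube at (13, 16) misses the remaining region (no effect); the cone at (0.5, 13.5) partially overlaps it — only the 39.73 mm² overlap (of its 70.93 mm²) is removed, clipping the outline — area = 55.27 mm². So its area = 55.27 mm². Layer 16 is larger (55.27 vs 50.50 mm²).

layer 16 (z = 4.48 mm)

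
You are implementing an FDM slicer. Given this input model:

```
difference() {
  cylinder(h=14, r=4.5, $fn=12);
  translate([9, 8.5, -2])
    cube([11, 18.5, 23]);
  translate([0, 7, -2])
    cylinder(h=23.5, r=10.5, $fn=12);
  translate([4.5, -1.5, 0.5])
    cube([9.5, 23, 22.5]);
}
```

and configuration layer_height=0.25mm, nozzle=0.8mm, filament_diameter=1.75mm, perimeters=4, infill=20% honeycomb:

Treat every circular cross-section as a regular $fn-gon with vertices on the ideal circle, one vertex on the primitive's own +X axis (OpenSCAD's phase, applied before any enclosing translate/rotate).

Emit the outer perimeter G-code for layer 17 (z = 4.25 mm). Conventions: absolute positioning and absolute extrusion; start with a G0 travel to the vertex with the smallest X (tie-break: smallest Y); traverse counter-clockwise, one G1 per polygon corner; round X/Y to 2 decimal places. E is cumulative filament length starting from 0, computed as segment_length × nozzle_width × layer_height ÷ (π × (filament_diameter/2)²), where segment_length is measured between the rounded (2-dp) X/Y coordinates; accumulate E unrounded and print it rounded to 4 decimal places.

At z = 4.25 mm: the r=4.5 cylinder contributes a regular 12-gon of circumradius 4.5; the cube at (9, 8.5) is present — its section is the full 11×18.5 rectangle; the r=10.5 cylinder at (0, 7) contributes a regular 12-gon of circumradius 10.5; the cube at (4.5, -1.5) (footprint 9.5×23) is included at this height; Subtracting the remaining from the first: starting from the r=4.5 cylinder, the 11×18.5 cube at (9, 8.5) misses the remaining region (no effect); the r=10.5 cylinder at (0, 7) partially overlaps it — only the 54.88 mm² overlap (of its 330.75 mm²) is removed, clipping the outline; the 9.5×23 cube at (4.5, -1.5) misses the remaining region (no effect) — 1 connected region. The outline is a single polygon with 6 vertices. Extrusion per mm of travel: 0.8 × 0.25 / (π × 0.875²) = 0.083150. Accumulating E over each segment gives final E = 1.3327.

G0 X-3.62 Y-2.53 Z4.25
G1 X-2.25 Y-3.90 E0.1611
G1 X0.00 Y-4.50 E0.3547
G1 X2.25 Y-3.90 E0.5484
G1 X3.62 Y-2.53 E0.7095
G1 X0.00 Y-3.50 E1.0211
G1 X-3.62 Y-2.53 E1.3327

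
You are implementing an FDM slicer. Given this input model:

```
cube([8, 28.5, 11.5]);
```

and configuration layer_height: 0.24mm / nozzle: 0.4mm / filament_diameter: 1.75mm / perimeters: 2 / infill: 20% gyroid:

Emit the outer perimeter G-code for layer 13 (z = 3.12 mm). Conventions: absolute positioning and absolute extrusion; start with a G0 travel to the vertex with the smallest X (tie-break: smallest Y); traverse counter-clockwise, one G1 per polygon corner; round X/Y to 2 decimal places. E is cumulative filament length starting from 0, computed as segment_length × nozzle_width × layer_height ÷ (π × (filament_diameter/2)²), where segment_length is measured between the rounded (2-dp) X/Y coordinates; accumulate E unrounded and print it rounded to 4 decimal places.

G0 X0.00 Y0.00 Z3.12
G1 X8.00 Y0.00 E0.3193
G1 X8.00 Y28.50 E1.4568
G1 X0.00 Y28.50 E1.7761
G1 X0.00 Y0.00 E2.9136

At z = 3.12 mm: the cube is present — its section is the full 8×28.5 rectangle. The outline is a single polygon with 4 vertices. Extrusion per mm of travel: 0.4 × 0.24 / (π × 0.875²) = 0.039912. Accumulating E over each segment gives final E = 2.9136.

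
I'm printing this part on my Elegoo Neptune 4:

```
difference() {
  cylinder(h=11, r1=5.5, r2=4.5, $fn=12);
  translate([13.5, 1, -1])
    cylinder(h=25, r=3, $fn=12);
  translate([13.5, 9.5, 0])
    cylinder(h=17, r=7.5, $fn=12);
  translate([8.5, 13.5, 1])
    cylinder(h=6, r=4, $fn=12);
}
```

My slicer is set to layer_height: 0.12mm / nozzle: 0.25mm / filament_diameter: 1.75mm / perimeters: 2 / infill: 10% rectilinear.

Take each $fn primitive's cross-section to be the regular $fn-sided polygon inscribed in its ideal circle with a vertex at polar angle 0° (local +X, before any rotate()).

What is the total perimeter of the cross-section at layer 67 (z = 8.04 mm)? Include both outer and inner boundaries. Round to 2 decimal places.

29.62 mm

At z = 8.04 mm: the cone contributes a regular 12-gon of circumradius 4.769 (interpolated between r1=5.5 and r2=4.5 at t=0.731) (perimeter = 2·12·4.769·sin(180°/12) = 29.62 mm); the r=3 cylinder at (13.5, 1) gives a regular 12-gon of circumradius 3 (constant along its height) (perimeter = 2·12·3.000·sin(180°/12) = 18.63 mm); the cylinder at (13.5, 9.5): section is a regular 12-gon, circumradius r=7.5 (perimeter = 2·12·7.500·sin(180°/12) = 46.59 mm); the cylinder at (8.5, 13.5) is absent (z outside [1, 7]); Taking the first minus the rest: starting from the cone, the r=3 cylinder at (13.5, 1) misses the remaining region (no effect); the r=7.5 cylinder at (13.5, 9.5) misses the remaining region (no effect) — boundary = 29.62 mm. Overall, the cross-section is a single solid region. Total boundary length (outer) = 29.62 mm.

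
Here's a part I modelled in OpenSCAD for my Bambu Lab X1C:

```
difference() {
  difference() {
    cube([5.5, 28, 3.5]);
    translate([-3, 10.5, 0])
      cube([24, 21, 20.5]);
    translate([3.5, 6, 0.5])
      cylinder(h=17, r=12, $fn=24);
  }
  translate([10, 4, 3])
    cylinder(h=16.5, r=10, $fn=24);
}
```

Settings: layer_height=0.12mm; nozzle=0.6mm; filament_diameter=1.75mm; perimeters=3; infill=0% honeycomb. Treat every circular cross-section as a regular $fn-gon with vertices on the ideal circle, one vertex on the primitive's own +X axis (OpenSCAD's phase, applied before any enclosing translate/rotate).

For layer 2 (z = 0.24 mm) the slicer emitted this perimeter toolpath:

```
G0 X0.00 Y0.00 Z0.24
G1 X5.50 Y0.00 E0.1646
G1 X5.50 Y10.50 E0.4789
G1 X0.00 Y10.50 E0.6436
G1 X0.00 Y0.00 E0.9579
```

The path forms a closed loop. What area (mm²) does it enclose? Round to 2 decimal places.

Apply the shoelace formula to the sequence of (X, Y) vertices; enclosed area = 57.75 mm².

57.75 mm²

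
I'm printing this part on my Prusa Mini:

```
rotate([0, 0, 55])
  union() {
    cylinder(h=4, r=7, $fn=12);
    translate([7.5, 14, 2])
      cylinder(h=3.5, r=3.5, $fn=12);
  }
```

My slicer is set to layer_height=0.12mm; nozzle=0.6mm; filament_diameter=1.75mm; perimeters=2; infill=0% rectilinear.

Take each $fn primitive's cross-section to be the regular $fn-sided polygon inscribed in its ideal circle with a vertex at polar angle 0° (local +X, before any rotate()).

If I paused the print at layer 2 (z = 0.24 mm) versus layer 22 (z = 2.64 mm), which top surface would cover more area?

Layer 2 (z = 0.24): the cylinder: section is a regular 12-gon, circumradius r=7 (area = (12/2)·7.000²·sin(360°/12) = 147.00 mm²); the cylinder at (7.5, 14) is absent (z outside [2, 5.5]); Merging all regions: only the r=7 cylinder is present, so the union is just that shape — area = 147.00 mm²; (whole slice rotated 55° about Z — lengths, areas and connectivity unchanged). So its area = 147.00 mm². Layer 22 (z = 2.64): the cylinder: section is a regular 12-gon, circumradius r=7 (area = (12/2)·7.000²·sin(360°/12) = 147.00 mm²); the r=3.5 cylinder at (7.5, 14) gives a regular 12-gon of circumradius 3.5 (constant along its height) (area = (12/2)·3.500²·sin(360°/12) = 36.75 mm²); Merging all regions: the 2 present regions are separate (no shared area or edge), so areas and boundary lengths simply add and each stays a separate island — area = 183.75 mm²; (whole slice rotated 55° about Z — lengths, areas and connectivity unchanged). So its area = 183.75 mm². Layer 22 is larger (183.75 vs 147.00 mm²).

layer 22 (z = 2.64 mm)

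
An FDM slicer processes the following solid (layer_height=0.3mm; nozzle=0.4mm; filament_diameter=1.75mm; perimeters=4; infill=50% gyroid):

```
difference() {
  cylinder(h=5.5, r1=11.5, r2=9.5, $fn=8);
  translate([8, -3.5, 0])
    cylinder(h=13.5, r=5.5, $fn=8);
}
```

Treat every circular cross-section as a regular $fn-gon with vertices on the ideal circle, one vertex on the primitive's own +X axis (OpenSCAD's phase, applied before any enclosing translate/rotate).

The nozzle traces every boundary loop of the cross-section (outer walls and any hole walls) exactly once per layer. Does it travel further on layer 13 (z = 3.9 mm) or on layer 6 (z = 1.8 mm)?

layer 6 (z = 1.8 mm)

Layer 13 (z = 3.9): the cone contributes a regular 8-gon of circumradius 10.082 (interpolated between r1=11.5 and r2=9.5 at t=0.709) (perimeter = 2·8·10.082·sin(180°/8) = 61.73 mm); the cylinder at (8, -3.5): section is a regular 8-gon, circumradius r=5.5 (perimeter = 2·8·5.500·sin(180°/8) = 33.68 mm); After the difference (first − rest): starting from the cone, the r=5.5 cylinder at (8, -3.5) partially overlaps it — only the 47.19 mm² overlap (of its 85.56 mm²) is removed, clipping the outline — boundary = 66.11 mm. So its perimeter = 66.11 mm. Layer 6 (z = 1.8): the cone: at t=0.327 of its height the radius interpolates to r₁+(r₂−r₁)t = 10.845, giving a regular 8-gon of that circumradius (perimeter = 2·8·10.845·sin(180°/8) = 66.41 mm); the r=5.5 cylinder at (8, -3.5) contributes a regular 8-gon of circumradius 5.5 (perimeter = 2·8·5.500·sin(180°/8) = 33.68 mm); Taking the first minus the rest: starting from the cone, the r=5.5 cylinder at (8, -3.5) partially overlaps it — only the 54.99 mm² overlap (of its 85.56 mm²) is removed, clipping the outline — boundary = 73.03 mm. So its perimeter = 73.03 mm. Layer 6 is larger (73.03 vs 66.11 mm).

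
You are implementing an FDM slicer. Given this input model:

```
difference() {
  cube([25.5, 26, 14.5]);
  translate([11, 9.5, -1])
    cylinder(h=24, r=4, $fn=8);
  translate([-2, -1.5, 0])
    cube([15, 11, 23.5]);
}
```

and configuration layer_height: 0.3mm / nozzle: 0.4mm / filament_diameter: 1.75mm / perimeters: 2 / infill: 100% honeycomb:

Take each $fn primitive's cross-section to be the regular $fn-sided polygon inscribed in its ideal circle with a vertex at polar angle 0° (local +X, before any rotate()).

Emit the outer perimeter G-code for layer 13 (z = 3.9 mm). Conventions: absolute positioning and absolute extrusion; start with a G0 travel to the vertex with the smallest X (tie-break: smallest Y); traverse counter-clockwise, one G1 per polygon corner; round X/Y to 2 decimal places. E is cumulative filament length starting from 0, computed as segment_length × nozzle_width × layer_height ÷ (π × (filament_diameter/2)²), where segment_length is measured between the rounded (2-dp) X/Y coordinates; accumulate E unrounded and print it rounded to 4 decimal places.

At z = 3.9 mm: the 25.5×26 cube contributes its full rectangle; the r=4 cylinder at (11, 9.5) contributes a regular 8-gon of circumradius 4; the cube at (-2, -1.5) (footprint 15×11) is included at this height; Subtracting the remaining from the first: starting from the 25.5×26 cube, the r=4 cylinder at (11, 9.5) lies wholly inside it (removes its full 45.25 mm² and its 24.49 mm outline becomes a hole wall); the 15×11 cube at (-2, -1.5) partially overlaps it — only the 105.01 mm² overlap (of its 165.00 mm²) is removed, clipping the outline — 1 connected region. The outline is a single polygon with 12 vertices. Extrusion per mm of travel: 0.4 × 0.3 / (π × 0.875²) = 0.049890. Accumulating E over each segment gives final E = 5.4898.

G0 X0.00 Y9.50 Z3.90
G1 X7.00 Y9.50 E0.3492
G1 X8.17 Y12.33 E0.5020
G1 X11.00 Y13.50 E0.6548
G1 X13.83 Y12.33 E0.8076
G1 X15.00 Y9.50 E0.9604
G1 X13.83 Y6.67 E1.1131
G1 X13.00 Y6.33 E1.1579
G1 X13.00 Y0.00 E1.4737
G1 X25.50 Y0.00 E2.0973
G1 X25.50 Y26.00 E3.3945
G1 X0.00 Y26.00 E4.6667
G1 X0.00 Y9.50 E5.4898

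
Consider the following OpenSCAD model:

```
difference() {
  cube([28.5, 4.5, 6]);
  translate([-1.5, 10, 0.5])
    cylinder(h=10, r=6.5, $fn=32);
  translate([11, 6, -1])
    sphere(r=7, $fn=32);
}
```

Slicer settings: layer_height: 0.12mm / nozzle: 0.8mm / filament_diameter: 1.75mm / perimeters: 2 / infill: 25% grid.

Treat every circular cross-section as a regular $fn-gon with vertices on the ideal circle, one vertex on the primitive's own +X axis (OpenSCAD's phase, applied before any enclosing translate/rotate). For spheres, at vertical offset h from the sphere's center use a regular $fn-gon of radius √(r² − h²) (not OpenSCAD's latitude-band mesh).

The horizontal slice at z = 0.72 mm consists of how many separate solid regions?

2

At z = 0.72 mm: the 28.5×4.5 cube contributes its full rectangle; the r=6.5 cylinder at (-1.5, 10) gives a regular 32-gon of circumradius 6.5 (constant along its height); the sphere at (11, 6): section is a regular 32-gon, circumradius = √(r²−h²) = √(7²−1.72²) = 6.785; After the difference (first − rest): starting from the 28.5×4.5 cube, the r=6.5 cylinder at (-1.5, 10) partially overlaps it — only the 0.89 mm² overlap (of its 131.88 mm²) is removed, clipping the outline; the r=7 sphere at (11, 6) partially overlaps it — only the 48.51 mm² overlap (of its 143.72 mm²) is removed, clipping the outline — 2 connected regions. The result has 2 disconnected regions.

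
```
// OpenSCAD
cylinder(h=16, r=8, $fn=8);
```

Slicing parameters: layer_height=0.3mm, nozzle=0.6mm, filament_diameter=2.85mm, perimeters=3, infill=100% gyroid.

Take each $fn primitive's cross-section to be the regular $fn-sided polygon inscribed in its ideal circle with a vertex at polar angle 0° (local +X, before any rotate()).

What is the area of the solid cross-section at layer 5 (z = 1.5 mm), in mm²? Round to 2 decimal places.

At z = 1.5 mm: the r=8 cylinder gives a regular 8-gon of circumradius 8 (constant along its height) (area = (8/2)·8.000²·sin(360°/8) = 181.02 mm²). Overall, the cross-section is a single solid region. Net area = 181.02 mm².

181.02 mm²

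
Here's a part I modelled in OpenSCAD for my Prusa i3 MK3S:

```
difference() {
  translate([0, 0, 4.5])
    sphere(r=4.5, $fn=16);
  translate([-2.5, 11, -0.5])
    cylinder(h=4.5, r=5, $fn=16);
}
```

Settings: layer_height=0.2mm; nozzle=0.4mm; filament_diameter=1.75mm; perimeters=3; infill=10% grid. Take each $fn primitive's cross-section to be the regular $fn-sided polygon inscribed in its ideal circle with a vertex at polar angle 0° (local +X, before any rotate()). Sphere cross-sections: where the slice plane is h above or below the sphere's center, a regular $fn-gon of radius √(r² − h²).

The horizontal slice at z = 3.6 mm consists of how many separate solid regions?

At z = 3.6 mm: the r=4.5 sphere slices to a regular 16-gon of circumradius 4.409 (√(r²−h²) with h=0.9 from center); the r=5 cylinder at (-2.5, 11) contributes a regular 16-gon of circumradius 5; Taking the first minus the rest: starting from the r=4.5 sphere, the r=5 cylinder at (-2.5, 11) misses the remaining region (no effect) — 1 connected region. The result has 1 disconnected region.

1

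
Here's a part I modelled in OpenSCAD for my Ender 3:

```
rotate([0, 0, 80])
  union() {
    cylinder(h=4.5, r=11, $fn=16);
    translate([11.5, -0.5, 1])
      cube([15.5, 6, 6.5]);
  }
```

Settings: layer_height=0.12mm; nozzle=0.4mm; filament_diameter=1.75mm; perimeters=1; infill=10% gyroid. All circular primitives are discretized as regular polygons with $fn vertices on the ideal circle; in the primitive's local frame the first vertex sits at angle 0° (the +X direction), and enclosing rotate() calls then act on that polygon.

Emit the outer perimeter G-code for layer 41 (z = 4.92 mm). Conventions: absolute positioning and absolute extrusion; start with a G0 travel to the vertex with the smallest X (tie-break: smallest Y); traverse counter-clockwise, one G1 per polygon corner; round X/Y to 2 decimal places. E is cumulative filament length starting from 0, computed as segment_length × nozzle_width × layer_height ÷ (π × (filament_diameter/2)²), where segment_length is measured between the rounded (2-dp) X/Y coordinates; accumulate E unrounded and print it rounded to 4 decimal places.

At z = 4.92 mm: the cylinder does not reach this height (z outside [0, 4.5]); the cube at (11.5, -0.5) is present — its section is the full 15.5×6 rectangle; Combining (union): only the 15.5×6 cube at (11.5, -0.5) is present, so the union is just that shape — 1 connected region; (rotated 80° about Z; rotation is an isometry so areas/perimeters/island counts are preserved). The outline is a single polygon with 4 vertices. Extrusion per mm of travel: 0.4 × 0.12 / (π × 0.875²) = 0.019956. Accumulating E over each segment gives final E = 0.8580.

G0 X-3.42 Y12.28 Z4.92
G1 X2.49 Y11.24 E0.1198
G1 X5.18 Y26.50 E0.4290
G1 X-0.73 Y27.54 E0.5487
G1 X-3.42 Y12.28 E0.8580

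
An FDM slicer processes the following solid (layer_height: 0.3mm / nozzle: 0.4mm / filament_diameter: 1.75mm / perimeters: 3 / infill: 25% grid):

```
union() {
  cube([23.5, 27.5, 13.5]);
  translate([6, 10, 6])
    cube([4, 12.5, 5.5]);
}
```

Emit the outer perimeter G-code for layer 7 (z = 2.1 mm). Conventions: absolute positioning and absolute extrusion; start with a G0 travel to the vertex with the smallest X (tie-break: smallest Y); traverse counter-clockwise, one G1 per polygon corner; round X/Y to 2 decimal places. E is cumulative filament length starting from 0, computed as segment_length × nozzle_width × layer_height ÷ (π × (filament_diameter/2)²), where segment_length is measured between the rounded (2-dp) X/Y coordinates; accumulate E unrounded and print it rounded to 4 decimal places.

G0 X0.00 Y0.00 Z2.10
G1 X23.50 Y0.00 E1.1724
G1 X23.50 Y27.50 E2.5444
G1 X0.00 Y27.50 E3.7168
G1 X0.00 Y0.00 E5.0888

At z = 2.1 mm: the 23.5×27.5 cube contributes its full rectangle; the cube at (6, 10) does not reach this height (z outside [6, 11.5]); Merging all regions: only the 23.5×27.5 cube is present, so the union is just that shape — 1 connected region. The outline is a single polygon with 4 vertices. Extrusion per mm of travel: 0.4 × 0.3 / (π × 0.875²) = 0.049890. Accumulating E over each segment gives final E = 5.0888.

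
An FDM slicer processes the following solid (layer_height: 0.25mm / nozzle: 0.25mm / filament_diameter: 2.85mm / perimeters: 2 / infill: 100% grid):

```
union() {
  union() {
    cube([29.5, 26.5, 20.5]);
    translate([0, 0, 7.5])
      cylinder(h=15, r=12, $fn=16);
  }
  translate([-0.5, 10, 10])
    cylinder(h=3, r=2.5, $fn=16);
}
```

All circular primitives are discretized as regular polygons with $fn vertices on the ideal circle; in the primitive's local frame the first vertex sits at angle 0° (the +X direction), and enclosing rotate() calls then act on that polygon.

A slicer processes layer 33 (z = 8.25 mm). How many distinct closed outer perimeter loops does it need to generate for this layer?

At z = 8.25 mm: the cube (footprint 29.5×26.5) is included at this height; the r=12 cylinder contributes a regular 16-gon of circumradius 12; Merging all regions: the regions partially overlap (shared area 110.21 mm²), so overlapping operands fuse into one piece — 1 connected region; the cylinder at (-0.5, 10) is not intersected at this z (z outside [10, 13]); Taking the union: only the result so far is present, so the union is just that shape — 1 connected region. The result has 1 disconnected region.

1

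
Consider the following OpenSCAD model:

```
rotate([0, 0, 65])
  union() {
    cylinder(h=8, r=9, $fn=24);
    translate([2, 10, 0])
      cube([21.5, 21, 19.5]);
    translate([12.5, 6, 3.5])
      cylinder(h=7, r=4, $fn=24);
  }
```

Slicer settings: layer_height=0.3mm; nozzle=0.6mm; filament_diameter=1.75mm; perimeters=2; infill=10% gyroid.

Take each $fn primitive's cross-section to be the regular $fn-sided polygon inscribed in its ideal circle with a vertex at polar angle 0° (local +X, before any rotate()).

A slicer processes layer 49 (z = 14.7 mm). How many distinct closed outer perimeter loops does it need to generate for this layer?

1

At z = 14.7 mm: the cylinder is absent (z outside [0, 8]); the 21.5×21 cube at (2, 10) contributes its full rectangle; the cylinder at (12.5, 6) is not intersected at this z (z outside [3.5, 10.5]); Taking the union: only the 21.5×21 cube at (2, 10) is present, so the union is just that shape — 1 connected region; (rotated 65° about Z; rotation is an isometry so areas/perimeters/island counts are preserved). The result has 1 disconnected region.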